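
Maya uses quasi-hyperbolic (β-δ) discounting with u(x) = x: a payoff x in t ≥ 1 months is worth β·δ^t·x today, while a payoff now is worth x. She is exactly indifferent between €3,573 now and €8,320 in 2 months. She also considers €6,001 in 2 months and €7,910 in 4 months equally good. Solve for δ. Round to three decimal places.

δ ≈ 0.871

Both payoffs in the second observation are in the future, so β drops out: δ^2·6001 = δ^4·7910 ⇒ δ^2 = 6001/7910 = 0.75866, so δ = 0.87101.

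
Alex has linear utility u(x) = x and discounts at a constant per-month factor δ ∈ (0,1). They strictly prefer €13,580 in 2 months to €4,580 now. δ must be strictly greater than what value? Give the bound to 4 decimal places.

Under u(x) = x this choice says 4580 < δ^2·13580.
Dividing by 13580: δ^2 > 0.33726. Both sides are positive, so the square root keeps the direction.
δ > (4580/13580)^(1/2) ≈ 0.5807.

δ > 0.5807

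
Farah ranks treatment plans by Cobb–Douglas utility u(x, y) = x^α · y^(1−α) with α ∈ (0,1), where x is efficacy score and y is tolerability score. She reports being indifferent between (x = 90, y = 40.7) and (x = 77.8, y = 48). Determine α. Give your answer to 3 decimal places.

α ≈ 0.531

Set the two utilities equal: 90^α·40.7^(1−α) = 77.8^α·48^(1−α).
(90/77.8)^α = (48/40.7)^(1−α); take logs: α·ln(90/77.8) = (1−α)·ln(48/40.7), i.e. α·0.145668 = (1−α)·0.164973.
With A = 0.145668 and B = 0.164973: α·A = (1−α)·B, so α = B/(A+B) = 0.164973/0.310641 ≈ 0.531.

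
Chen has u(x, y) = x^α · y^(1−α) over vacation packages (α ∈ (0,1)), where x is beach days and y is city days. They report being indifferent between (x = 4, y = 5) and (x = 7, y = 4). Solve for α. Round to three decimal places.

Indifference: 4^α · 5^(1−α) = 7^α · 4^(1−α).
Rearrange to (4/7)^α = (4/5)^(1−α) and take logs: α·-0.559616 = (1−α)·-0.223144.
Thus α·(-0.782760) = -0.223144, so α = -0.223144/-0.782760 ≈ 0.285.

α ≈ 0.285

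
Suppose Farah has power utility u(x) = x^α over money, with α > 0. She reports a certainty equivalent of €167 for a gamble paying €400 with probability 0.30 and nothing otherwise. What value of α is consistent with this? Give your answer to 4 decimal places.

α ≈ 1.3784

The lottery's expected utility is 0.30·u(400) + 0.70·u(0) = 0.30·400^α (since u(0) = 0 for α > 0).
Equating: 167^α = 0.30·400^α, i.e. 0.4175^α = 0.30.
Take logs: α = ln 0.30 / ln(167/400) ≈ 1.378378.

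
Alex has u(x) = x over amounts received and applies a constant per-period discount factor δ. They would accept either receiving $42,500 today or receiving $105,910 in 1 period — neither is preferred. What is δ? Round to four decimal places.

Indifference means u(42500) = δ · u(105910), so δ = u(42500)/u(105910).
With u(x) = x: δ = 42500/105910 = 0.40128.

δ ≈ 0.4013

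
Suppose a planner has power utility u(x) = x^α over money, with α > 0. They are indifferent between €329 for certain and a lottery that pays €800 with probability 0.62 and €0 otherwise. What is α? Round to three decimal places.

EU(lottery) = 0.62·800^α + 0.38·0 = 0.62·800^α.
Indifference: 329^α = 0.62·800^α, so (329/800)^α = 0.62.
Taking logs: α·ln(329/800) = ln(0.62), so α = -0.478036 / -0.888554 ≈ 0.538.

α ≈ 0.538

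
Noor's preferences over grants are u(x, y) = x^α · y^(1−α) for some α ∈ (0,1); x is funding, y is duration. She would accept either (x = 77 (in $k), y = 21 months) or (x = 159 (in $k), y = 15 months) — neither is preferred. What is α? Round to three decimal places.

Set the two utilities equal: 77^α·21^(1−α) = 159^α·15^(1−α).
Rearrange to (77/159)^α = (15/21)^(1−α) and take logs: α·-0.725099 = (1−α)·-0.336472.
With A = -0.725099 and B = -0.336472: α·A = (1−α)·B, so α = B/(A+B) = -0.336472/-1.061571 ≈ 0.317.

α ≈ 0.317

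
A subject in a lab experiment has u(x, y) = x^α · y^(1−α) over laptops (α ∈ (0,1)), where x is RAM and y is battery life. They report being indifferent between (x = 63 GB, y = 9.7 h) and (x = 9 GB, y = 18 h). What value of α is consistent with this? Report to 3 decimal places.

Set the two utilities equal: 63^α·9.7^(1−α) = 9^α·18^(1−α).
Taking logs: α·ln 63 + (1−α)·ln 9.7 = α·ln 9 + (1−α)·ln 18, i.e. α·1.945910 = (1−α)·0.618246.
So α/(1−α) = (0.618246)/(1.945910) = 0.317716, and α = 0.317716/1.317716 ≈ 0.241.

α ≈ 0.241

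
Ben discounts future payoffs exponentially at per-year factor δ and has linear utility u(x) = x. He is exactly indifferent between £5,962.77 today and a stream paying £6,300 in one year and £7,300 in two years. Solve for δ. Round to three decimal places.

δ ≈ 0.570

Present value of the stream is 6300·δ + 7300·δ². Indifference gives 6300δ + 7300δ² = 5962.77.
So 7300δ² + 6300δ − 5962.77 = 0.
By the quadratic formula (taking the positive root), δ = (−6300 + √213802884.00) / 14600 ≈ 0.570.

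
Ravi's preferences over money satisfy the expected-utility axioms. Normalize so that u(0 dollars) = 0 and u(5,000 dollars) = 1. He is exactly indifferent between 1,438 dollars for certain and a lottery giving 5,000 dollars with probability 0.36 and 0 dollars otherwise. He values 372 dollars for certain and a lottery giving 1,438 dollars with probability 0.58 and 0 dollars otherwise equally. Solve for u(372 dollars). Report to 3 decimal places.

First, u(1,438 dollars) = 0.36·u(5,000 dollars) + 0.64·u(0 dollars) = 0.36.
Chaining: u(372 dollars) = 0.58·0.36 + 0.42·0.00 = 0.2088.

0.209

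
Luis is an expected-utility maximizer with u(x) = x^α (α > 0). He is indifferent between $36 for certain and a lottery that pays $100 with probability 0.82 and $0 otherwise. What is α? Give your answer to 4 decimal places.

EU(lottery) = 0.82·100^α + 0.18·0 = 0.82·100^α.
Equating: 36^α = 0.82·100^α, i.e. 0.3600^α = 0.82.
α = ln(0.82) / ln(36/100) = -0.1984509/-1.0216512 ≈ 0.1942.

α ≈ 0.1942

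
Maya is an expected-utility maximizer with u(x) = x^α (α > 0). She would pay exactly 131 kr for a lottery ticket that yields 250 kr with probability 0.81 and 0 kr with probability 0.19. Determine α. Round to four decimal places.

Since u(0) = 0, the lottery's EU is 0.81·250^α.
Setting u(131) equal to that: 131^α = 0.81·250^α ⇒ (131/250)^α = 0.81.
Take logs: α = ln 0.81 / ln(131/250) ≈ 0.326061.

α ≈ 0.3261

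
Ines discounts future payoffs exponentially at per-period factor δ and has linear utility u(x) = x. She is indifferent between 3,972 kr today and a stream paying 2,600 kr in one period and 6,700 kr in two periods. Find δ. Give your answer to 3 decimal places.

δ ≈ 0.600

The stream is worth 2600δ + 6700δ² today, so 2600δ + 6700δ² = 3972.
Rearranged: 6700δ² + 2600δ − 3972 = 0.
The positive root is δ = [−2600 + √(2600² + 4·6700·3972)] / (2·6700) = (−2600 + 10640.000)/13400 ≈ 0.600.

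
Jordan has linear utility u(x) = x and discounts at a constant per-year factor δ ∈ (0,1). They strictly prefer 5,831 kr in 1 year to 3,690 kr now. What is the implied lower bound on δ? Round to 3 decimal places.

Comparing present values: 3690 < δ·5831.
So δ > 3690/5831 = 0.63282.

δ > 0.633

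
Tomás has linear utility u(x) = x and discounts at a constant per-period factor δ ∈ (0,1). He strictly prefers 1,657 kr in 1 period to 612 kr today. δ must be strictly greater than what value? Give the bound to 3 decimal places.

δ > 0.369

The preference means 612 < δ·1657.
So δ > 612/1657 = 0.36934.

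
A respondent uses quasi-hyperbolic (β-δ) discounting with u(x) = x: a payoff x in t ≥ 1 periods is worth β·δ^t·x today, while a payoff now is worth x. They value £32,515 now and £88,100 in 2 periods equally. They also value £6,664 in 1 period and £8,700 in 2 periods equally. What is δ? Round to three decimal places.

The second indifference involves only future payoffs, so β cancels: β·δ^1·6664 = β·δ^2·8700, giving δ = 6664/8700 = 0.76598.

δ ≈ 0.766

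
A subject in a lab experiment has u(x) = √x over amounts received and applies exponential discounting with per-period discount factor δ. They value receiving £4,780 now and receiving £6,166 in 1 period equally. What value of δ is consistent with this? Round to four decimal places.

δ ≈ 0.8805

Indifference means u(4780) = δ · u(6166), so δ = u(4780)/u(6166).
With u(x) = √x: δ = √4780/√6166 = √(4780/6166) = 0.88047.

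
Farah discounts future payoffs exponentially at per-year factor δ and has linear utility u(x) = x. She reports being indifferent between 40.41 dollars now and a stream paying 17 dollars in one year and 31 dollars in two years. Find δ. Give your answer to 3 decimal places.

Equating present values: 40.41 = 17δ + 31δ².
So 31δ² + 17δ − 40.41 = 0.
δ = (−17 + √(17² + 4·31·40.41)) / (2·31) = (−17 + √5299.84) / 62 ≈ 0.900.

δ ≈ 0.900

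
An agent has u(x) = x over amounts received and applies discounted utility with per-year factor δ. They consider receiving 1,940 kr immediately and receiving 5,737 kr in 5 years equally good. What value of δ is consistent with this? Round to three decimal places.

δ ≈ 0.805

The payoff in 5 years is discounted by δ^5, so u(1940) = δ^5·u(5737) and δ^5 = u(1940)/u(5737).
With u(x) = x: δ^5 = 1940/5737 = 0.33816.
Taking the 5th root: δ = 0.33816^(1/5) ≈ 0.805.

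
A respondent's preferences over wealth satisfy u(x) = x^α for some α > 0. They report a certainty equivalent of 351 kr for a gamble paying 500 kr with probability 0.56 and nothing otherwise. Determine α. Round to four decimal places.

Since u(0) = 0, the lottery's EU is 0.56·500^α.
Setting u(351) equal to that: 351^α = 0.56·500^α ⇒ (351/500)^α = 0.56.
Take logs: α = ln 0.56 / ln(351/500) ≈ 1.638730.

α ≈ 1.6387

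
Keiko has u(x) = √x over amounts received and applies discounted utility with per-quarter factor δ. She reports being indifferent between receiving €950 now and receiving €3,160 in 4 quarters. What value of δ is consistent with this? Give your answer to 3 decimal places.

Equating discounted utilities: u(950) = δ^4·u(3160) ⇒ δ^4 = u(950)/u(3160).
With u(x) = √x: δ^4 = √950/√3160 = √(950/3160) = 0.54830.
Taking the 4th root: δ = 0.54830^(1/4) ≈ 0.861.

δ ≈ 0.861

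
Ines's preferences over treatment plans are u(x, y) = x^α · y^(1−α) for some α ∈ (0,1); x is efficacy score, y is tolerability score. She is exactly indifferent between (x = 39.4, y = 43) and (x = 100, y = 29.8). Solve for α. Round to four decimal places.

α ≈ 0.2825

Indifference: 39.4^α · 43^(1−α) = 100^α · 29.8^(1−α).
(39.4/100)^α = (29.8/43)^(1−α); take logs: α·ln(39.4/100) = (1−α)·ln(29.8/43), i.e. α·-0.9314044 = (1−α)·-0.3666917.
So α/(1−α) = (-0.3666917)/(-0.9314044) = 0.3936976, and α = 0.3936976/1.3936976 ≈ 0.2825.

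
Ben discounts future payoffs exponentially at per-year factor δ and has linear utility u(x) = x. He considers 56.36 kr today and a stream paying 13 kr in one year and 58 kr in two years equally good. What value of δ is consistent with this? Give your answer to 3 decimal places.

δ ≈ 0.880

Present value of the stream is 13·δ + 58·δ². Indifference gives 13δ + 58δ² = 56.36.
That is, 58δ² + 13δ − 56.36 = 0, a quadratic in δ.
By the quadratic formula (taking the positive root), δ = (−13 + √13244.52) / 116 ≈ 0.880.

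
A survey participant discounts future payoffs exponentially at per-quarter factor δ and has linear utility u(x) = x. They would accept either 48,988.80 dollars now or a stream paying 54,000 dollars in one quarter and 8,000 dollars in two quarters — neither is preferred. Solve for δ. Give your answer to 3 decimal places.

δ ≈ 0.810

The stream is worth 54000δ + 8000δ² today, so 54000δ + 8000δ² = 48988.80.
So 8000δ² + 54000δ − 48988.80 = 0.
δ = (−54000 + √(54000² + 4·8000·48988.80)) / (2·8000) = (−54000 + √4483641600.00) / 16000 ≈ 0.810.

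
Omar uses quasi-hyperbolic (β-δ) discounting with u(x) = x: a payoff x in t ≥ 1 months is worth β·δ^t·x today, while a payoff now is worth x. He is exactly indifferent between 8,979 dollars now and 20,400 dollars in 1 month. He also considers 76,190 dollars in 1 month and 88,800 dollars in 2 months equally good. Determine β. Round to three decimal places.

β ≈ 0.513

Both payoffs in the second observation are in the future, so β drops out: δ^1·76190 = δ^2·88800 ⇒ δ = 76190/88800 = 0.85800.
The first indifference: 8979 = β·δ·20400, so β = 8979/(δ·20400) = 8979/(0.85800·20400) ≈ 0.513.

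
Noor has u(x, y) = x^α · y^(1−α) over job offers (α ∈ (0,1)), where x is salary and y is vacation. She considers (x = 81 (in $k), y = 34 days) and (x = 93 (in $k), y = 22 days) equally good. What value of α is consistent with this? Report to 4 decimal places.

α ≈ 0.7591

The Cobb–Douglas utilities coincide, so 81^α·34^(1−α) = 93^α·22^(1−α).
Rearrange to (81/93)^α = (22/34)^(1−α) and take logs: α·-0.1381503 = (1−α)·-0.4353181.
So α/(1−α) = (-0.4353181)/(-0.1381503) = 3.1510471, and α = 3.1510471/4.1510471 ≈ 0.7591.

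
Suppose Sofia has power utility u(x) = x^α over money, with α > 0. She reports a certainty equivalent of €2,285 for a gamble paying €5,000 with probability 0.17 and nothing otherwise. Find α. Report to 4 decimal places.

The lottery's expected utility is 0.17·u(5000) + 0.83·u(0) = 0.17·5000^α (since u(0) = 0 for α > 0).
Indifference: 2285^α = 0.17·5000^α, so (2285/5000)^α = 0.17.
Taking logs: α·ln(2285/5000) = ln(0.17), so α = -1.7719568 / -0.7830719 ≈ 2.2628.

α ≈ 2.2628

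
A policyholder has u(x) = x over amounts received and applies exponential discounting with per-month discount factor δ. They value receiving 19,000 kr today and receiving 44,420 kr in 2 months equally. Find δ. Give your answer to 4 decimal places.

Indifference means u(19000) = δ^2 · u(44420), so δ^2 = u(19000)/u(44420).
With u(x) = x: δ^2 = 19000/44420 = 0.42774.
So δ = 0.42774^(1/2) ≈ 0.6540.

δ ≈ 0.6540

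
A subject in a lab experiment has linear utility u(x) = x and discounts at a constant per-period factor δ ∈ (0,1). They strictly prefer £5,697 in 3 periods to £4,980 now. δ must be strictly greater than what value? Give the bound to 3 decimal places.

δ > 0.956

The preference means 4980 < δ^3·5697.
Hence δ^3 > 4980/5697 = 0.87414, and x ↦ x^(1/3) is increasing on (0,∞).
δ > 0.87414^(1/3) = 0.956.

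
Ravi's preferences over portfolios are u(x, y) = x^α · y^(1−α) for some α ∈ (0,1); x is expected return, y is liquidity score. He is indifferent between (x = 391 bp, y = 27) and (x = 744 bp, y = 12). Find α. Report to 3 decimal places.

Set the two utilities equal: 391^α·27^(1−α) = 744^α·12^(1−α).
Taking logs: α·ln 391 + (1−α)·ln 27 = α·ln 744 + (1−α)·ln 12, i.e. α·-0.643333 = (1−α)·-0.810930.
So α/(1−α) = (-0.810930)/(-0.643333) = 1.260514, and α = 1.260514/2.260514 ≈ 0.558.

α ≈ 0.558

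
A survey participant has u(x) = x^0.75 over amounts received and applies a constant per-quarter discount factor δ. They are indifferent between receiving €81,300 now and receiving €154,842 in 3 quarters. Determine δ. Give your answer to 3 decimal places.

Indifference means u(81300) = δ^3 · u(154842), so δ^3 = u(81300)/u(154842).
Since u(x) = x^0.75, δ^3 = (81300/154842)^0.75 = 0.52505^0.75 = 0.61681.
Taking the cube root: δ = 0.61681^(1/3) ≈ 0.851.

δ ≈ 0.851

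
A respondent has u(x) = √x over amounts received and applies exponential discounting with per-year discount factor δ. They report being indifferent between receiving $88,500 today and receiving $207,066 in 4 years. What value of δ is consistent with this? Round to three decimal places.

δ ≈ 0.899

The payoff in 4 years is discounted by δ^4, so u(88500) = δ^4·u(207066) and δ^4 = u(88500)/u(207066).
Since u(x) = √x, δ^4 = √(88500/207066) = 0.65376.
Taking the 4th root: δ = 0.65376^(1/4) ≈ 0.899.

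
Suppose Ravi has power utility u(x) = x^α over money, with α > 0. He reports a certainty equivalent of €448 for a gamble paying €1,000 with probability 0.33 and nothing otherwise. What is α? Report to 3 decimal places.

α ≈ 1.381

EU(lottery) = 0.33·1000^α + 0.67·0 = 0.33·1000^α.
Setting u(448) equal to that: 448^α = 0.33·1000^α ⇒ (448/1000)^α = 0.33.
α = ln(0.33) / ln(448/1000) = -1.108663/-0.802962 ≈ 1.381.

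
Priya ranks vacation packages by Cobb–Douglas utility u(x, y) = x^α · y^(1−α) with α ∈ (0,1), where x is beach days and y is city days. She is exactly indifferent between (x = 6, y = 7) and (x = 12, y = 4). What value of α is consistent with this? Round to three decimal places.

α ≈ 0.447

Indifference: 6^α · 7^(1−α) = 12^α · 4^(1−α).
Taking logs: α·ln 6 + (1−α)·ln 7 = α·ln 12 + (1−α)·ln 4, i.e. α·-0.693147 = (1−α)·-0.559616.
Thus α·(-1.252763) = -0.559616, so α = -0.559616/-1.252763 ≈ 0.447.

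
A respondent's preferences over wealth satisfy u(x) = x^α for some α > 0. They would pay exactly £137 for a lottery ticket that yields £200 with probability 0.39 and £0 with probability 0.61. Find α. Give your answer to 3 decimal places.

α ≈ 2.489

EU(lottery) = 0.39·200^α + 0.61·0 = 0.39·200^α.
Indifference: 137^α = 0.39·200^α, so (137/200)^α = 0.39.
α = ln(0.39) / ln(137/200) = -0.941609/-0.378336 ≈ 2.489.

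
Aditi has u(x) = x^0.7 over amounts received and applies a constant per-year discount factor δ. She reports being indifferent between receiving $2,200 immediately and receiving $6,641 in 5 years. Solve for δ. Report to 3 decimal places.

The payoff in 5 years is discounted by δ^5, so u(2200) = δ^5·u(6641) and δ^5 = u(2200)/u(6641).
With u(x) = x^0.7: δ^5 = 2200^0.7/6641^0.7 = (2200/6641)^0.7 = 0.46146.
Hence δ = (0.46146)^(1/5) = 0.85670.

δ ≈ 0.857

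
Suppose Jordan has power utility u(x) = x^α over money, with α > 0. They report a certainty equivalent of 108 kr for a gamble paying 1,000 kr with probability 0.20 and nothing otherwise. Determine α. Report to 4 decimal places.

Since u(0) = 0, the lottery's EU is 0.20·1000^α.
Setting u(108) equal to that: 108^α = 0.20·1000^α ⇒ (108/1000)^α = 0.20.
α = ln(0.20) / ln(108/1000) = -1.6094379/-2.2256241 ≈ 0.7231.

α ≈ 0.7231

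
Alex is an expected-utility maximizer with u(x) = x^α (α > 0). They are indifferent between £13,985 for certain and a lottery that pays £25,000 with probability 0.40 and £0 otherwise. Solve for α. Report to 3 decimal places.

α ≈ 1.577

EU(lottery) = 0.40·25000^α + 0.60·0 = 0.40·25000^α.
Indifference: 13985^α = 0.40·25000^α, so (13985/25000)^α = 0.40.
Taking logs: α·ln(13985/25000) = ln(0.40), so α = -0.916291 / -0.580890 ≈ 1.577.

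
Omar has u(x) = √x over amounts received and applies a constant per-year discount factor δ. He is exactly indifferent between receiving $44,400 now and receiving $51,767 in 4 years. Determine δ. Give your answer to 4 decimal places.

The payoff in 4 years is discounted by δ^4, so u(44400) = δ^4·u(51767) and δ^4 = u(44400)/u(51767).
With u(x) = √x: δ^4 = √44400/√51767 = √(44400/51767) = 0.92612.
Hence δ = (0.92612)^(1/4) = 0.980994.

δ ≈ 0.9810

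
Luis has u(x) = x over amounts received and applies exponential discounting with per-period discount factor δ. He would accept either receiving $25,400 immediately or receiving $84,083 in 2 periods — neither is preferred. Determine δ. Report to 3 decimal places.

δ ≈ 0.550

Equating discounted utilities: u(25400) = δ^2·u(84083) ⇒ δ^2 = u(25400)/u(84083).
With u(x) = x: δ^2 = 25400/84083 = 0.30208.
Taking the square root: δ = 0.30208^(1/2) ≈ 0.550.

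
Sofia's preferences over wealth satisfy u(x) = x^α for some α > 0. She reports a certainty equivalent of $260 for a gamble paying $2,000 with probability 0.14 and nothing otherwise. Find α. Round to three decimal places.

α ≈ 0.964

The lottery's expected utility is 0.14·u(2000) + 0.86·u(0) = 0.14·2000^α (since u(0) = 0 for α > 0).
Equating: 260^α = 0.14·2000^α, i.e. 0.1300^α = 0.14.
Taking logs: α·ln(260/2000) = ln(0.14), so α = -1.966113 / -2.040221 ≈ 0.964.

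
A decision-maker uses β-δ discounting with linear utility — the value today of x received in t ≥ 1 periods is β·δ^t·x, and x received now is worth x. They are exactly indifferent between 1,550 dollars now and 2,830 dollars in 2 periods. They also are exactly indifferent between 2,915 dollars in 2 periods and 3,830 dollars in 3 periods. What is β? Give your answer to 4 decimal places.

β ≈ 0.9455

Both payoffs in the second observation are in the future, so β drops out: δ^2·2915 = δ^3·3830 ⇒ δ = 2915/3830 = 0.76110.
The first indifference: 1550 = β·δ^2·2830, so β = 1550/(δ^2·2830) = 1550/(0.57927·2830) ≈ 0.9455.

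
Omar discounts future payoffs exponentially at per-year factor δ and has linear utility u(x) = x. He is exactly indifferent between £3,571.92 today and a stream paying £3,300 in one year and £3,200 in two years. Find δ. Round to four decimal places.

The stream is worth 3300δ + 3200δ² today, so 3300δ + 3200δ² = 3571.92.
So 3200δ² + 3300δ − 3571.92 = 0.
By the quadratic formula (taking the positive root), δ = (−3300 + √56610576.00) / 6400 ≈ 0.6600.

δ ≈ 0.6600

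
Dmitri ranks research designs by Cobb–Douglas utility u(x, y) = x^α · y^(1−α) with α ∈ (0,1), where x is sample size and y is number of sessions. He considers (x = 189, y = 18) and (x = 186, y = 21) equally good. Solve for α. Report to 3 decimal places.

α ≈ 0.906

Indifference: 189^α · 18^(1−α) = 186^α · 21^(1−α).
Taking logs: α·ln 189 + (1−α)·ln 18 = α·ln 186 + (1−α)·ln 21, i.e. α·0.016000 = (1−α)·0.154151.
Thus α·(0.170151) = 0.154151, so α = 0.154151/0.170151 ≈ 0.906.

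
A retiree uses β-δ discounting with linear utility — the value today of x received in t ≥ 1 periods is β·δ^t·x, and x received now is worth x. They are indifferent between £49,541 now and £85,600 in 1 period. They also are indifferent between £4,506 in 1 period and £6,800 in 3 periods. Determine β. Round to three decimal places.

The second indifference involves only future payoffs, so β cancels: β·δ^1·4506 = β·δ^3·6800, giving δ^2 = 4506/6800 = 0.66265, so δ = 0.81403.
Now use the now-vs-future pair: 49541 = β·δ·85600 gives β = 49541/(0.81403·85600) ≈ 0.711.

β ≈ 0.711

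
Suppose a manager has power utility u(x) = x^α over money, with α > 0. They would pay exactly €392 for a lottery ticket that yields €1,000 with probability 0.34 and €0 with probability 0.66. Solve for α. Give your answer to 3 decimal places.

Since u(0) = 0, the lottery's EU is 0.34·1000^α.
Equating: 392^α = 0.34·1000^α, i.e. 0.3920^α = 0.34.
α = ln(0.34) / ln(392/1000) = -1.078810/-0.936493 ≈ 1.152.

α ≈ 1.152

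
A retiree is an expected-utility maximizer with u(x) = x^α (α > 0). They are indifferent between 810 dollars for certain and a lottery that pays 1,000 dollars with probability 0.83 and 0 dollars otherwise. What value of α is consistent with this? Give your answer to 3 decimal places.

α ≈ 0.884

Since u(0) = 0, the lottery's EU is 0.83·1000^α.
Setting u(810) equal to that: 810^α = 0.83·1000^α ⇒ (810/1000)^α = 0.83.
Taking logs: α·ln(810/1000) = ln(0.83), so α = -0.186330 / -0.210721 ≈ 0.884.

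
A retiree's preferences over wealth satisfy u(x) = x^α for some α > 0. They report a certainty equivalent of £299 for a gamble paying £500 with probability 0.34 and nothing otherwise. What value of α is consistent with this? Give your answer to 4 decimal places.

α ≈ 2.0982

Since u(0) = 0, the lottery's EU is 0.34·500^α.
Indifference: 299^α = 0.34·500^α, so (299/500)^α = 0.34.
Taking logs: α·ln(299/500) = ln(0.34), so α = -1.0788097 / -0.5141645 ≈ 2.0982.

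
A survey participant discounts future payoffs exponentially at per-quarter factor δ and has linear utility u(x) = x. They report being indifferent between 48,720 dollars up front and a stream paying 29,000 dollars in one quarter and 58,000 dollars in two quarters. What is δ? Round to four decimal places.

The stream is worth 29000δ + 58000δ² today, so 29000δ + 58000δ² = 48720.
Rearranged: 58000δ² + 29000δ − 48720 = 0.
δ = (−29000 + √(29000² + 4·58000·48720)) / (2·58000) = (−29000 + √12144040000.00) / 116000 ≈ 0.7000.

δ ≈ 0.7000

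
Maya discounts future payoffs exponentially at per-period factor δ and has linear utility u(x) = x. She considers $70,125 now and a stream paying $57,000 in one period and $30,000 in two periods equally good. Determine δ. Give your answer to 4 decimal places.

Equating present values: 70125 = 57000δ + 30000δ².
So 30000δ² + 57000δ − 70125 = 0.
The positive root is δ = [−57000 + √(57000² + 4·30000·70125)] / (2·30000) = (−57000 + 108000.000)/60000 ≈ 0.8500.

δ ≈ 0.8500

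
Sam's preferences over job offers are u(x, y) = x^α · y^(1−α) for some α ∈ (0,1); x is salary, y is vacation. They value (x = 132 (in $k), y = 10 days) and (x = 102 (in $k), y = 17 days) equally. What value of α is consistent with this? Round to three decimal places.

The Cobb–Douglas utilities coincide, so 132^α·10^(1−α) = 102^α·17^(1−α).
Taking logs: α·ln 132 + (1−α)·ln 10 = α·ln 102 + (1−α)·ln 17, i.e. α·0.257829 = (1−α)·0.530628.
So α/(1−α) = (0.530628)/(0.257829) = 2.058062, and α = 2.058062/3.058062 ≈ 0.673.

α ≈ 0.673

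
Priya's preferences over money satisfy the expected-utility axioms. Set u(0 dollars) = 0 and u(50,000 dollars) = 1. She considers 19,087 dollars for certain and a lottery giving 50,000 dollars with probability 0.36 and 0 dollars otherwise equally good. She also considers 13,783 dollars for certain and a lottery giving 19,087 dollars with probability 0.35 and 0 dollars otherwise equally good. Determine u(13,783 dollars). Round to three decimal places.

The first gamble pins u(19,087 dollars): it must equal 0.36·1 + 0.64·0 = 0.36.
Then u(13,783 dollars) = 0.35·u(19,087 dollars) + 0.65·u(0 dollars) = 0.35·0.36 + 0.65·0.00 = 0.1260.

0.126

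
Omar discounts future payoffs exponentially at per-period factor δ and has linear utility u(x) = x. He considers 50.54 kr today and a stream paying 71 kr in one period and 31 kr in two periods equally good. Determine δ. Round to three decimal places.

δ ≈ 0.570

Present value of the stream is 71·δ + 31·δ². Indifference gives 71δ + 31δ² = 50.54.
So 31δ² + 71δ − 50.54 = 0.
The positive root is δ = [−71 + √(71² + 4·31·50.54)] / (2·31) = (−71 + 106.339)/62 ≈ 0.570.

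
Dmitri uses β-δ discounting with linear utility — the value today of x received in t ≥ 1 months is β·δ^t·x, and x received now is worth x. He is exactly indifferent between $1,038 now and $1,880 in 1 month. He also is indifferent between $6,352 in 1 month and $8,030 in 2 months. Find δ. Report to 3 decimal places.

The second indifference involves only future payoffs, so β cancels: β·δ^1·6352 = β·δ^2·8030, giving δ = 6352/8030 = 0.79103.

δ ≈ 0.791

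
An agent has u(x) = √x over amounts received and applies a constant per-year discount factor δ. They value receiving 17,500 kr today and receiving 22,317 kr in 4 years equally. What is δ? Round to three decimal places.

δ ≈ 0.970

Equating discounted utilities: u(17500) = δ^4·u(22317) ⇒ δ^4 = u(17500)/u(22317).
Since u(x) = √x, δ^4 = √(17500/22317) = 0.88553.
Taking the 4th root: δ = 0.88553^(1/4) ≈ 0.970.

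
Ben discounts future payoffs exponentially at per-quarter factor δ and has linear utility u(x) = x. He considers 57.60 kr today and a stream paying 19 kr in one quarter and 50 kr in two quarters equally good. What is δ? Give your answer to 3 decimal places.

δ ≈ 0.900

Equating present values: 57.60 = 19δ + 50δ².
Rearranged: 50δ² + 19δ − 57.60 = 0.
δ = (−19 + √(19² + 4·50·57.60)) / (2·50) = (−19 + √11881.00) / 100 ≈ 0.900.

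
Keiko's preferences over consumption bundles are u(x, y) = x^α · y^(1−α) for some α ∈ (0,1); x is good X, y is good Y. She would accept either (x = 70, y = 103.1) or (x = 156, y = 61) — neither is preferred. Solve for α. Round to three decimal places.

α ≈ 0.396

Set the two utilities equal: 70^α·103.1^(1−α) = 156^α·61^(1−α).
Taking logs: α·ln 70 + (1−α)·ln 103.1 = α·ln 156 + (1−α)·ln 61, i.e. α·-0.801361 = (1−α)·-0.524826.
Thus α·(-1.326187) = -0.524826, so α = -0.524826/-1.326187 ≈ 0.396.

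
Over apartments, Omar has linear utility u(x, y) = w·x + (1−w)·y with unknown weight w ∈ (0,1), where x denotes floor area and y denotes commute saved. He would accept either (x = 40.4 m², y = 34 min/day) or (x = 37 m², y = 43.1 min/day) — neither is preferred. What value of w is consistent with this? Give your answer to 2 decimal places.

w = 0.73

u(40.4,34) = u(37,43.1) means w·40.4 + (1−w)·34 = w·37 + (1−w)·43.1.
Collecting terms: w·3.4 = (1−w)·9.1.
The marginal rate of substitution is 9.1/3.4, so w = 9.1/(3.4+9.1) = 0.73.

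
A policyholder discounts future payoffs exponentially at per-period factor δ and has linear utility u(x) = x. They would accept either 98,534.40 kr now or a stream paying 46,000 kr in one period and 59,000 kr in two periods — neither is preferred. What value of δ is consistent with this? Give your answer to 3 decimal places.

δ ≈ 0.960

Present value of the stream is 46000·δ + 59000·δ². Indifference gives 46000δ + 59000δ² = 98534.40.
Rearranged: 59000δ² + 46000δ − 98534.40 = 0.
The positive root is δ = [−46000 + √(46000² + 4·59000·98534.40)] / (2·59000) = (−46000 + 159280.000)/118000 ≈ 0.960.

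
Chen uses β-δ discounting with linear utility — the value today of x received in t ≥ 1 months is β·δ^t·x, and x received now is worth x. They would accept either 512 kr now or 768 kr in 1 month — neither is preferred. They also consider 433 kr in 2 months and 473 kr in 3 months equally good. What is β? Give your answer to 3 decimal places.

β ≈ 0.728

From the later pair, β·δ^2·433 = β·δ^3·473; dividing through, δ = 433/473 = 0.91543.
The first indifference: 512 = β·δ·768, so β = 512/(δ·768) = 512/(0.91543·768) ≈ 0.728.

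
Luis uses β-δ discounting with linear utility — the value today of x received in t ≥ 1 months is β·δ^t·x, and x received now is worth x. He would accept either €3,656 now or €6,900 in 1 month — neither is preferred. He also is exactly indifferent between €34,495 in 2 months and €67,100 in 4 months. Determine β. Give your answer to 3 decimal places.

β ≈ 0.739

From the later pair, β·δ^2·34495 = β·δ^4·67100; dividing through, δ^2 = 34495/67100 = 0.51408, so δ = 0.71700.
Substituting δ into 3656 = β·δ·6900: β = 3656/(4947.273) ≈ 0.739.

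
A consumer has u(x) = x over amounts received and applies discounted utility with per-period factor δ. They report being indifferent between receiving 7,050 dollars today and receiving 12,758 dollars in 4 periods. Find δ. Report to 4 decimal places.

δ ≈ 0.8622

Equating discounted utilities: u(7050) = δ^4·u(12758) ⇒ δ^4 = u(7050)/u(12758).
With u(x) = x: δ^4 = 7050/12758 = 0.55259.
Hence δ = (0.55259)^(1/4) = 0.862187.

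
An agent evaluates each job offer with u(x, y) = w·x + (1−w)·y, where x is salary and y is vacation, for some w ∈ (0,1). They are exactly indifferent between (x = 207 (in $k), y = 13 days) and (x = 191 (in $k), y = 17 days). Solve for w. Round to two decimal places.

w = 0.20

u(207,13) = u(191,17) means w·207 + (1−w)·13 = w·191 + (1−w)·17.
Rearranging, 16·w − 4·(1−w) = 0.
The marginal rate of substitution is 4/16, so w = 4/(16+4) = 0.20.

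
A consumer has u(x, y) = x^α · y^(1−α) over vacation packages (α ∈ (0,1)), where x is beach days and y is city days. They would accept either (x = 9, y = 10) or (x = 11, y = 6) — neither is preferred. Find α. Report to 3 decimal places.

α ≈ 0.718

Indifference: 9^α · 10^(1−α) = 11^α · 6^(1−α).
Rearrange to (9/11)^α = (6/10)^(1−α) and take logs: α·-0.200671 = (1−α)·-0.510826.
Thus α·(-0.711497) = -0.510826, so α = -0.510826/-0.711497 ≈ 0.718.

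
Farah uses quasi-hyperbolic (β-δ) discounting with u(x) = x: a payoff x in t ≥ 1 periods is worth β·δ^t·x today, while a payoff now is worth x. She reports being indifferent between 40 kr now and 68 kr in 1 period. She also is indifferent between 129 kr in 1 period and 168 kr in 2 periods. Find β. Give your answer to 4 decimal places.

β ≈ 0.7661

The second indifference involves only future payoffs, so β cancels: β·δ^1·129 = β·δ^2·168, giving δ = 129/168 = 0.76786.
The first indifference: 40 = β·δ·68, so β = 40/(δ·68) = 40/(0.76786·68) ≈ 0.7661.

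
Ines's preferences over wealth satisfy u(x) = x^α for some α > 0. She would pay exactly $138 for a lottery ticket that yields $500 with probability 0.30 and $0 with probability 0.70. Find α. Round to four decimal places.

The lottery's expected utility is 0.30·u(500) + 0.70·u(0) = 0.30·500^α (since u(0) = 0 for α > 0).
Setting u(138) equal to that: 138^α = 0.30·500^α ⇒ (138/500)^α = 0.30.
α = ln(0.30) / ln(138/500) = -1.2039728/-1.2873544 ≈ 0.9352.

α ≈ 0.9352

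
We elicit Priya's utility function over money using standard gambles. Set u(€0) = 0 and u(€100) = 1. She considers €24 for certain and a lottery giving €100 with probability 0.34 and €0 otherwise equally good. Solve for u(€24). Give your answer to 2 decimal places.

0.34

The indifference gives u(€24) = 0.34·u(€100) + 0.66·u(€0) = 0.34·1 + 0.66·0 = 0.34.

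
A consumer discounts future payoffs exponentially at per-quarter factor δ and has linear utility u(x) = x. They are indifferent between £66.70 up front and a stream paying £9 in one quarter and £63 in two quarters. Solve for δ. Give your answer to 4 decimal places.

Equating present values: 66.70 = 9δ + 63δ².
That is, 63δ² + 9δ − 66.70 = 0, a quadratic in δ.
By the quadratic formula (taking the positive root), δ = (−9 + √16889.40) / 126 ≈ 0.9600.

δ ≈ 0.9600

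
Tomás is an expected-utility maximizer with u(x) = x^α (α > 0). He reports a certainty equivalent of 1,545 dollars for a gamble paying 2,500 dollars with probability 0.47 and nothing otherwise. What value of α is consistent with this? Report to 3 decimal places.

α ≈ 1.569

The lottery's expected utility is 0.47·u(2500) + 0.53·u(0) = 0.47·2500^α (since u(0) = 0 for α > 0).
Setting u(1545) equal to that: 1545^α = 0.47·2500^α ⇒ (1545/2500)^α = 0.47.
Taking logs: α·ln(1545/2500) = ln(0.47), so α = -0.755023 / -0.481267 ≈ 1.569.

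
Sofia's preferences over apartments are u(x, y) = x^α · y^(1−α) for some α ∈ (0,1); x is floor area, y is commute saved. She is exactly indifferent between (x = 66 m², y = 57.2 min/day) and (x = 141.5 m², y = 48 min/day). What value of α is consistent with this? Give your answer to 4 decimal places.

α ≈ 0.1869

Set the two utilities equal: 66^α·57.2^(1−α) = 141.5^α·48^(1−α).
Taking logs: α·ln 66 + (1−α)·ln 57.2 = α·ln 141.5 + (1−α)·ln 48, i.e. α·-0.7626450 = (1−α)·-0.1753529.
With A = -0.7626450 and B = -0.1753529: α·A = (1−α)·B, so α = B/(A+B) = -0.1753529/-0.9379979 ≈ 0.1869.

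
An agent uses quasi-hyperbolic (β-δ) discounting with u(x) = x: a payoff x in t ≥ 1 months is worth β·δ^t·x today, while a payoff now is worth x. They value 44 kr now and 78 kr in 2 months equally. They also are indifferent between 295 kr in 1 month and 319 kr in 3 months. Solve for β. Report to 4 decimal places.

β ≈ 0.6100

The second indifference involves only future payoffs, so β cancels: β·δ^1·295 = β·δ^3·319, giving δ^2 = 295/319 = 0.92476, so δ = 0.96165.
The first indifference: 44 = β·δ^2·78, so β = 44/(δ^2·78) = 44/(0.92476·78) ≈ 0.6100.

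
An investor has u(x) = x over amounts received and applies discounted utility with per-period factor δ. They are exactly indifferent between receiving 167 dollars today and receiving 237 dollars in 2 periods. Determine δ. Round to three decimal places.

δ ≈ 0.839

The payoff in 2 periods is discounted by δ^2, so u(167) = δ^2·u(237) and δ^2 = u(167)/u(237).
With u(x) = x: δ^2 = 167/237 = 0.70464.
Hence δ = (0.70464)^(1/2) = 0.83943.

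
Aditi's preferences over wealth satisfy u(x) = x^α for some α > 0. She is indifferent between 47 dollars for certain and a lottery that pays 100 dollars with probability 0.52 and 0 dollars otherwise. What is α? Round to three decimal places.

Since u(0) = 0, the lottery's EU is 0.52·100^α.
Setting u(47) equal to that: 47^α = 0.52·100^α ⇒ (47/100)^α = 0.52.
Taking logs: α·ln(47/100) = ln(0.52), so α = -0.653926 / -0.755023 ≈ 0.866.

α ≈ 0.866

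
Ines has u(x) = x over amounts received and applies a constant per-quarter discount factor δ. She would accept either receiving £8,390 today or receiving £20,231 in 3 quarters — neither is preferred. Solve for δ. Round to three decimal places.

The payoff in 3 quarters is discounted by δ^3, so u(8390) = δ^3·u(20231) and δ^3 = u(8390)/u(20231).
With u(x) = x: δ^3 = 8390/20231 = 0.41471.
Taking the cube root: δ = 0.41471^(1/3) ≈ 0.746.

δ ≈ 0.746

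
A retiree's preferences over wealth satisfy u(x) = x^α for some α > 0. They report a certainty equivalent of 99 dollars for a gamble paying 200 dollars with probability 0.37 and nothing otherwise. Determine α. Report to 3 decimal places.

α ≈ 1.414

Since u(0) = 0, the lottery's EU is 0.37·200^α.
Indifference: 99^α = 0.37·200^α, so (99/200)^α = 0.37.
α = ln(0.37) / ln(99/200) = -0.994252/-0.703198 ≈ 1.414.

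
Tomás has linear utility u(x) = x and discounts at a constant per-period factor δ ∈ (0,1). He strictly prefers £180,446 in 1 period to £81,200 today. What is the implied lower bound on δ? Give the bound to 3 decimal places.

δ > 0.450

The preference means 81200 < δ·180446.
Dividing through by 180446 gives δ > 0.45000.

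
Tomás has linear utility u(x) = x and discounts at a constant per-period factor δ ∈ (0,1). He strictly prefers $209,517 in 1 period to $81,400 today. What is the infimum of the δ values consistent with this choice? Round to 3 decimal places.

The preference means 81400 < δ·209517.
Dividing through by 209517 gives δ > 0.38851.

δ > 0.389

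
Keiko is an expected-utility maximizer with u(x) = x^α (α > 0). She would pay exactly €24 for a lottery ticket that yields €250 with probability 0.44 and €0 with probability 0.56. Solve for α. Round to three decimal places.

α ≈ 0.350

The lottery's expected utility is 0.44·u(250) + 0.56·u(0) = 0.44·250^α (since u(0) = 0 for α > 0).
Setting u(24) equal to that: 24^α = 0.44·250^α ⇒ (24/250)^α = 0.44.
α = ln(0.44) / ln(24/250) = -0.820981/-2.343407 ≈ 0.350.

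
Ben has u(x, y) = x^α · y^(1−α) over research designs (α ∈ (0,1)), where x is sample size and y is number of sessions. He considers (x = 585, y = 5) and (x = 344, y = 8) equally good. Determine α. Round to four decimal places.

α ≈ 0.4695

Set the two utilities equal: 585^α·5^(1−α) = 344^α·8^(1−α).
Taking logs: α·ln 585 + (1−α)·ln 5 = α·ln 344 + (1−α)·ln 8, i.e. α·0.5309702 = (1−α)·0.4700036.
So α/(1−α) = (0.4700036)/(0.5309702) = 0.8851789, and α = 0.8851789/1.8851789 ≈ 0.4695.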